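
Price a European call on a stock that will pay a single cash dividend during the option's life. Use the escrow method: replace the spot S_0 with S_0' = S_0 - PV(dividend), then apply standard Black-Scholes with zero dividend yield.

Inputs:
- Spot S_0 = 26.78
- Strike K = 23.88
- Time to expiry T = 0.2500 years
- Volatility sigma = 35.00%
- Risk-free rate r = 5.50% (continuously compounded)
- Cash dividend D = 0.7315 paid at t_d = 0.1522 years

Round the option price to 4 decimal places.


Answer: Price = 3.2586

Derivation:
PV(D) = D * exp(-r * t_d) = 0.7315 * 0.99166394 = 0.72540217
S_0' = S_0 - PV(D) = 26.7800 - 0.72540217 = 26.05459783
d1 = (ln(S_0'/K) + (r + sigma^2/2)*T) / (sigma*sqrt(T)) = 0.66408837
d2 = d1 - sigma*sqrt(T) = 0.48908837
exp(-rT) = 0.98634410
N(d1) = 0.74668312; N(d2) = 0.68761043
C = S_0' * N(d1) - K * exp(-rT) * N(d2) = 26.05459783 * 0.74668312 - 23.8800 * 0.98634410 * 0.68761043 = 3.2586


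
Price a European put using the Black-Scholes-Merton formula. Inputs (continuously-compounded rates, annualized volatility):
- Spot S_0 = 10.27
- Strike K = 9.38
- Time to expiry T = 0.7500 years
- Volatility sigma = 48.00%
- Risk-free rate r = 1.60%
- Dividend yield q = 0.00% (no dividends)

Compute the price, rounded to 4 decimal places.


Answer: Price = 1.1556

Derivation:
d1 = (ln(S/K) + (r - q + 0.5*sigma^2) * T) / (sigma * sqrt(T)) = 0.45477703
d2 = d1 - sigma * sqrt(T) = 0.03908484
exp(-rT) = 0.98807171; exp(-qT) = 1.00000000
P = K * exp(-rT) * N(-d2) - S_0 * exp(-qT) * N(-d1)
N(-d1) = 0.32463483; N(-d2) = 0.48441138
P = 9.3800 * 0.98807171 * 0.48441138 - 10.2700 * 1.00000000 * 0.32463483 = 1.1556


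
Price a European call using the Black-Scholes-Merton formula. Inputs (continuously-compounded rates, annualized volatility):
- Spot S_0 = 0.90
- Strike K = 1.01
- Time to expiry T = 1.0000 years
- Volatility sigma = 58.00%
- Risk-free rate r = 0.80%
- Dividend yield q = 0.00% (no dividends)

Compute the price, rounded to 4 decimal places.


d1 = (ln(S/K) + (r - q + 0.5*sigma^2) * T) / (sigma * sqrt(T)) = 0.10498130
d2 = d1 - sigma * sqrt(T) = -0.47501870
exp(-rT) = 0.99203191; exp(-qT) = 1.00000000
C = S_0 * exp(-qT) * N(d1) - K * exp(-rT) * N(d2)
N(d1) = 0.54180468; N(d2) = 0.31738682
C = 0.9000 * 1.00000000 * 0.54180468 - 1.0100 * 0.99203191 * 0.31738682 = 0.1696

Answer: Price = 0.1696


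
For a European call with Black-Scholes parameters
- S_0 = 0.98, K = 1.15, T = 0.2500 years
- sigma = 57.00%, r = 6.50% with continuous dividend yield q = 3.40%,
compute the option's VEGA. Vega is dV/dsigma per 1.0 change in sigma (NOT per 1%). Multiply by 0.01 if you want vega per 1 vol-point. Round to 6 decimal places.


d1 = -0.3915864901; d2 = -0.6765864901
phi(d1) = 0.3694985278; exp(-qT) = 0.9915360229; exp(-rT) = 0.9838813190
Vega = S * exp(-qT) * phi(d1) * sqrt(T) = 0.9800 * 0.9915360229 * 0.3694985278 * 0.5000000000 = 0.179522

Answer: Vega = 0.179522


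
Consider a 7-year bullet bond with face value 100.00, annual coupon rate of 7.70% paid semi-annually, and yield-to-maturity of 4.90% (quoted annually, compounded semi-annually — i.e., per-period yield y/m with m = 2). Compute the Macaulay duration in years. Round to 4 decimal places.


Coupon per period c = face * coupon_rate / m = 3.850000
Periods per year m = 2; per-period yield y/m = 0.024500
Number of cashflows N = 14
Cashflows (t years, CF_t, discount factor 1/(1+y/m)^(m*t), PV):
  t = 0.5000: CF_t = 3.850000, DF = 0.976086, PV = 3.757931
  t = 1.0000: CF_t = 3.850000, DF = 0.952744, PV = 3.668063
  t = 1.5000: CF_t = 3.850000, DF = 0.929960, PV = 3.580345
  t = 2.0000: CF_t = 3.850000, DF = 0.907721, PV = 3.494724
  t = 2.5000: CF_t = 3.850000, DF = 0.886013, PV = 3.411151
  t = 3.0000: CF_t = 3.850000, DF = 0.864825, PV = 3.329576
  t = 3.5000: CF_t = 3.850000, DF = 0.844143, PV = 3.249952
  t = 4.0000: CF_t = 3.850000, DF = 0.823957, PV = 3.172233
  t = 4.5000: CF_t = 3.850000, DF = 0.804252, PV = 3.096372
  t = 5.0000: CF_t = 3.850000, DF = 0.785019, PV = 3.022325
  t = 5.5000: CF_t = 3.850000, DF = 0.766246, PV = 2.950048
  t = 6.0000: CF_t = 3.850000, DF = 0.747922, PV = 2.879501
  t = 6.5000: CF_t = 3.850000, DF = 0.730036, PV = 2.810640
  t = 7.0000: CF_t = 103.850000, DF = 0.712578, PV = 74.001244
Price P = sum_t PV_t = 116.424104
Macaulay numerator sum_t t * PV_t:
  t * PV_t at t = 0.5000: 1.878965
  t * PV_t at t = 1.0000: 3.668063
  t * PV_t at t = 1.5000: 5.370517
  t * PV_t at t = 2.0000: 6.989448
  t * PV_t at t = 2.5000: 8.527877
  t * PV_t at t = 3.0000: 9.988728
  t * PV_t at t = 3.5000: 11.374833
  t * PV_t at t = 4.0000: 12.688931
  t * PV_t at t = 4.5000: 13.933672
  t * PV_t at t = 5.0000: 15.111623
  t * PV_t at t = 5.5000: 16.225266
  t * PV_t at t = 6.0000: 17.277004
  t * PV_t at t = 6.5000: 18.269160
  t * PV_t at t = 7.0000: 518.008710
Macaulay duration D = (sum_t t * PV_t) / P = 659.312797 / 116.424104 = 5.663027

Answer: Macaulay duration = 5.6630 years


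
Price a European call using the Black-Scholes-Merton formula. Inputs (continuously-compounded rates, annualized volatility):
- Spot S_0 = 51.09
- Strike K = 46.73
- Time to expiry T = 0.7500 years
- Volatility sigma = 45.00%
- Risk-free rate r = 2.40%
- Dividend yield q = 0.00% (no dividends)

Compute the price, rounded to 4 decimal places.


d1 = (ln(S/K) + (r - q + 0.5*sigma^2) * T) / (sigma * sqrt(T)) = 0.46993727
d2 = d1 - sigma * sqrt(T) = 0.08022584
exp(-rT) = 0.98216103; exp(-qT) = 1.00000000
C = S_0 * exp(-qT) * N(d1) - K * exp(-rT) * N(d2)
N(d1) = 0.68080008; N(d2) = 0.53197118
C = 51.0900 * 1.00000000 * 0.68080008 - 46.7300 * 0.98216103 * 0.53197118 = 10.3665

Answer: Price = 10.3665


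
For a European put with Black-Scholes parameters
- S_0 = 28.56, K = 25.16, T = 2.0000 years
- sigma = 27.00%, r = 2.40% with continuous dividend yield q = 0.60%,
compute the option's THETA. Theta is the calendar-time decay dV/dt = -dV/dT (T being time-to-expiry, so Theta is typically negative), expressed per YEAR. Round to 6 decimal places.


d1 = 0.6171515521; d2 = 0.2353138902
phi(d1) = 0.3297644879; exp(-qT) = 0.9880717129; exp(-rT) = 0.9531337871
Theta = -S*exp(-qT)*phi(d1)*sigma/(2*sqrt(T)) + r*K*exp(-rT)*N(-d2) - q*S*exp(-qT)*N(-d1)
N(-d1) = 0.2685673840; N(-d2) = 0.4069825575; sqrt(T) = 1.4142135624
Term 1 = -28.5600 * 0.9880717129 * 0.3297644879 * 0.2700 / (2 * 1.4142135624) = -0.8883197645
Term 2 = 0.0240 * 25.1600 * 0.9531337871 * 0.4069825575 = 0.2342348657
Term 3 = -0.0060 * 28.5600 * 0.9880717129 * 0.2685673840 = -0.0454727468
Theta = -0.8883197645 + (0.2342348657) + (-0.0454727468) = -0.699558

Answer: Theta = -0.699558


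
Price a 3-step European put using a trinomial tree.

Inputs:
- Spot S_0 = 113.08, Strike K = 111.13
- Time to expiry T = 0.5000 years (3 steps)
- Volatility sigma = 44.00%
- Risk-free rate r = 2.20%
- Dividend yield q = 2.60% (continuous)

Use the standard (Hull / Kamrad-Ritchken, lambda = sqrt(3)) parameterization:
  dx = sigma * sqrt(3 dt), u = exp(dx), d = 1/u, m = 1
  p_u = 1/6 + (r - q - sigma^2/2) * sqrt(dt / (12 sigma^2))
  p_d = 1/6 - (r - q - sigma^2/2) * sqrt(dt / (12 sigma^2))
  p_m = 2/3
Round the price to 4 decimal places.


dt = T/N = 0.166667; dx = sigma*sqrt(3*dt) = 0.311127
u = exp(dx) = 1.364963; d = 1/u = 0.732621
p_u = 0.139668, p_m = 0.666667, p_d = 0.193665
Discount per step: exp(-r*dt) = 0.996340
Stock lattice S(k, j) with j the centered position index:
  k=0: S(0,+0) = 113.0800
  k=1: S(1,-1) = 82.8448; S(1,+0) = 113.0800; S(1,+1) = 154.3500
  k=2: S(2,-2) = 60.6938; S(2,-1) = 82.8448; S(2,+0) = 113.0800; S(2,+1) = 154.3500; S(2,+2) = 210.6819
  k=3: S(3,-3) = 44.4655; S(3,-2) = 60.6938; S(3,-1) = 82.8448; S(3,+0) = 113.0800; S(3,+1) = 154.3500; S(3,+2) = 210.6819; S(3,+3) = 287.5729
Terminal payoffs V(N, j) = max(K - S_T, 0):
  V(3,-3) = 66.664457; V(3,-2) = 50.436199; V(3,-1) = 28.285236; V(3,+0) = 0.000000; V(3,+1) = 0.000000; V(3,+2) = 0.000000; V(3,+3) = 0.000000
Backward induction: V(k, j) = exp(-r*dt) * [p_u * V(k+1, j+1) + p_m * V(k+1, j) + p_d * V(k+1, j-1)]
  V(2,-2) = exp(-r*dt) * [p_u*28.285236 + p_m*50.436199 + p_d*66.664457] = 50.300494
  V(2,-1) = exp(-r*dt) * [p_u*0.000000 + p_m*28.285236 + p_d*50.436199] = 28.519800
  V(2,+0) = exp(-r*dt) * [p_u*0.000000 + p_m*0.000000 + p_d*28.285236] = 5.457820
  V(2,+1) = exp(-r*dt) * [p_u*0.000000 + p_m*0.000000 + p_d*0.000000] = 0.000000
  V(2,+2) = exp(-r*dt) * [p_u*0.000000 + p_m*0.000000 + p_d*0.000000] = 0.000000
  V(1,-1) = exp(-r*dt) * [p_u*5.457820 + p_m*28.519800 + p_d*50.300494] = 29.408912
  V(1,+0) = exp(-r*dt) * [p_u*0.000000 + p_m*5.457820 + p_d*28.519800] = 9.128310
  V(1,+1) = exp(-r*dt) * [p_u*0.000000 + p_m*0.000000 + p_d*5.457820] = 1.053122
  V(0,+0) = exp(-r*dt) * [p_u*1.053122 + p_m*9.128310 + p_d*29.408912] = 11.884456

Answer: Price = V(0,0) = 11.8845


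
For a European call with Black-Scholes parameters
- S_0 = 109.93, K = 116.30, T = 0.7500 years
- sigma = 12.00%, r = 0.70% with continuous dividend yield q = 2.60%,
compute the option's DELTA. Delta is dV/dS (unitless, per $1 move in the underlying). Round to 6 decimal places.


Answer: Delta = 0.260145

Derivation:
d1 = -0.6271877211; d2 = -0.7311107696
phi(d1) = 0.3277117880; exp(-qT) = 0.9806888952; exp(-rT) = 0.9947637572
N(d1) = 0.2652680955
Delta = exp(-qT) * N(d1) = 0.9806888952 * 0.2652680955 = 0.260145


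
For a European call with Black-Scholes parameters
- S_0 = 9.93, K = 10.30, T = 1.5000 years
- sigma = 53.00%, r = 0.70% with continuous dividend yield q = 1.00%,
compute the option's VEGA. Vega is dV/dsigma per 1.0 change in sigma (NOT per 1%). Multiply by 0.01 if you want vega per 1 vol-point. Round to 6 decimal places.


d1 = 0.2612659387; d2 = -0.3878488431
phi(d1) = 0.3855561357; exp(-qT) = 0.9851119396; exp(-rT) = 0.9895549326
Vega = S * exp(-qT) * phi(d1) * sqrt(T) = 9.9300 * 0.9851119396 * 0.3855561357 * 1.2247448714 = 4.619214

Answer: Vega = 4.619214


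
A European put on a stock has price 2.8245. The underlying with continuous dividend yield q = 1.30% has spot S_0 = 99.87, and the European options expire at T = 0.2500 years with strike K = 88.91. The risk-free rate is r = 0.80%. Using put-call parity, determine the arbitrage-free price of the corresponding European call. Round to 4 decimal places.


Put-call parity: C - P = S_0 * exp(-qT) - K * exp(-rT).
S_0 * exp(-qT) = 99.8700 * 0.99675528 = 99.54594937
K * exp(-rT) = 88.9100 * 0.99800200 = 88.73235770
C = P + S*exp(-qT) - K*exp(-rT)
C = 2.8245 + 99.54594937 - 88.73235770 = 13.6381

Answer: Call price = 13.6381


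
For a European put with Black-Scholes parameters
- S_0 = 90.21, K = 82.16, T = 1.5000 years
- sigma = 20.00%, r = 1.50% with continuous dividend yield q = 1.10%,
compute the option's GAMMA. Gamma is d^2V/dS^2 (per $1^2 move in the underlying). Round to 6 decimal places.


d1 = 0.5285660837; d2 = 0.2836171095
phi(d1) = 0.3469309238; exp(-qT) = 0.9836353794; exp(-rT) = 0.9777512372
Gamma = exp(-qT) * phi(d1) / (S * sigma * sqrt(T)) = 0.9836353794 * 0.3469309238 / (90.2100 * 0.2000 * 1.2247448714) = 0.015444

Answer: Gamma = 0.015444


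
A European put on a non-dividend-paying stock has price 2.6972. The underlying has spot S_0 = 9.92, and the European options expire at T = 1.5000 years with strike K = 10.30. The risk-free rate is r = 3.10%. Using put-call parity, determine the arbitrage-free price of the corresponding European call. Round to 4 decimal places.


Put-call parity: C - P = S_0 * exp(-qT) - K * exp(-rT).
S_0 * exp(-qT) = 9.9200 * 1.00000000 = 9.92000000
K * exp(-rT) = 10.3000 * 0.95456456 = 9.83201497
C = P + S*exp(-qT) - K*exp(-rT)
C = 2.6972 + 9.92000000 - 9.83201497 = 2.7852

Answer: Call price = 2.7852


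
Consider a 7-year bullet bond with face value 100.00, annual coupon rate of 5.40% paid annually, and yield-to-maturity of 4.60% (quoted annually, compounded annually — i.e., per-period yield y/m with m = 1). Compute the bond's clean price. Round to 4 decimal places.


Coupon per period c = face * coupon_rate / m = 5.400000
Periods per year m = 1; per-period yield y/m = 0.046000
Number of cashflows N = 7
Cashflows (t years, CF_t, discount factor 1/(1+y/m)^(m*t), PV):
  t = 1.0000: CF_t = 5.400000, DF = 0.956023, PV = 5.162524
  t = 2.0000: CF_t = 5.400000, DF = 0.913980, PV = 4.935491
  t = 3.0000: CF_t = 5.400000, DF = 0.873786, PV = 4.718443
  t = 4.0000: CF_t = 5.400000, DF = 0.835359, PV = 4.510940
  t = 5.0000: CF_t = 5.400000, DF = 0.798623, PV = 4.312562
  t = 6.0000: CF_t = 5.400000, DF = 0.763501, PV = 4.122908
  t = 7.0000: CF_t = 105.400000, DF = 0.729925, PV = 76.934090
Price P = sum_t PV_t = 104.696957

Answer: Price = 104.6970


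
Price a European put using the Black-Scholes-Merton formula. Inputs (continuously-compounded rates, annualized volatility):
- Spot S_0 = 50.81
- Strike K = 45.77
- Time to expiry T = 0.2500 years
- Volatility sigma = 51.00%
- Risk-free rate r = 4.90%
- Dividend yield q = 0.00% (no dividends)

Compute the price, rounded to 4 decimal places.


d1 = (ln(S/K) + (r - q + 0.5*sigma^2) * T) / (sigma * sqrt(T)) = 0.58520326
d2 = d1 - sigma * sqrt(T) = 0.33020326
exp(-rT) = 0.98782473; exp(-qT) = 1.00000000
P = K * exp(-rT) * N(-d2) - S_0 * exp(-qT) * N(-d1)
N(-d1) = 0.27920553; N(-d2) = 0.37062319
P = 45.7700 * 0.98782473 * 0.37062319 - 50.8100 * 1.00000000 * 0.27920553 = 2.5705

Answer: Price = 2.5705


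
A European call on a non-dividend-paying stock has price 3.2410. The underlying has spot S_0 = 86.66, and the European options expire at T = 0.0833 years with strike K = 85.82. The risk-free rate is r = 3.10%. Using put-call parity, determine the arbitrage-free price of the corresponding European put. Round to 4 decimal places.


Put-call parity: C - P = S_0 * exp(-qT) - K * exp(-rT).
S_0 * exp(-qT) = 86.6600 * 1.00000000 = 86.66000000
K * exp(-rT) = 85.8200 * 0.99742103 = 85.59867290
P = C - S*exp(-qT) + K*exp(-rT)
P = 3.2410 - 86.66000000 + 85.59867290 = 2.1797

Answer: Put price = 2.1797


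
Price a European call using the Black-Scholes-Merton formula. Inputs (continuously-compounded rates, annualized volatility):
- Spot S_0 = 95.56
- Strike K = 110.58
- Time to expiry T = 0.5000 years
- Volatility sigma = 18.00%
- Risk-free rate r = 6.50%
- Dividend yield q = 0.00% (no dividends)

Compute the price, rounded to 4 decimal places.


d1 = (ln(S/K) + (r - q + 0.5*sigma^2) * T) / (sigma * sqrt(T)) = -0.82798212
d2 = d1 - sigma * sqrt(T) = -0.95526134
exp(-rT) = 0.96802245; exp(-qT) = 1.00000000
C = S_0 * exp(-qT) * N(d1) - K * exp(-rT) * N(d2)
N(d1) = 0.20384031; N(d2) = 0.16972278
C = 95.5600 * 1.00000000 * 0.20384031 - 110.5800 * 0.96802245 * 0.16972278 = 1.3112

Answer: Price = 1.3112


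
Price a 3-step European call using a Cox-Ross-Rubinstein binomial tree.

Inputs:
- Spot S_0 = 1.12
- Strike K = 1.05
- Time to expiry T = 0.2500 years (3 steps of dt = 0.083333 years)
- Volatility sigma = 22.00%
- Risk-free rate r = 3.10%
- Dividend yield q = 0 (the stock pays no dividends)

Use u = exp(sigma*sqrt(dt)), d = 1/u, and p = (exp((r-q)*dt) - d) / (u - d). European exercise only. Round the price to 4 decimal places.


Answer: Price = V(0,0) = 0.0931

Derivation:
dt = T/N = 0.083333
u = exp(sigma*sqrt(dt)) = 1.065569; d = 1/u = 0.938466
p = (exp((r-q)*dt) - d) / (u - d) = 0.504479
Discount per step: exp(-r*dt) = 0.997420
Stock lattice S(k, i) with i counting down-moves:
  k=0: S(0,0) = 1.1200
  k=1: S(1,0) = 1.1934; S(1,1) = 1.0511
  k=2: S(2,0) = 1.2717; S(2,1) = 1.1200; S(2,2) = 0.9864
  k=3: S(3,0) = 1.3551; S(3,1) = 1.1934; S(3,2) = 1.0511; S(3,3) = 0.9257
Terminal payoffs V(N, i) = max(S_T - K, 0):
  V(3,0) = 0.305072; V(3,1) = 0.143437; V(3,2) = 0.001082; V(3,3) = 0.000000
Backward induction: V(k, i) = exp(-r*dt) * [p * V(k+1, i) + (1-p) * V(k+1, i+1)].
  V(2,0) = exp(-r*dt) * [p*0.305072 + (1-p)*0.143437] = 0.224398
  V(2,1) = exp(-r*dt) * [p*0.143437 + (1-p)*0.001082] = 0.072709
  V(2,2) = exp(-r*dt) * [p*0.001082 + (1-p)*0.000000] = 0.000544
  V(1,0) = exp(-r*dt) * [p*0.224398 + (1-p)*0.072709] = 0.148848
  V(1,1) = exp(-r*dt) * [p*0.072709 + (1-p)*0.000544] = 0.036855
  V(0,0) = exp(-r*dt) * [p*0.148848 + (1-p)*0.036855] = 0.093112


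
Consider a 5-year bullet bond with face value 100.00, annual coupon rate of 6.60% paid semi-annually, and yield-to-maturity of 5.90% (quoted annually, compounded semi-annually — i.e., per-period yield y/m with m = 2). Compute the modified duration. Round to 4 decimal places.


Coupon per period c = face * coupon_rate / m = 3.300000
Periods per year m = 2; per-period yield y/m = 0.029500
Number of cashflows N = 10
Cashflows (t years, CF_t, discount factor 1/(1+y/m)^(m*t), PV):
  t = 0.5000: CF_t = 3.300000, DF = 0.971345, PV = 3.205440
  t = 1.0000: CF_t = 3.300000, DF = 0.943512, PV = 3.113589
  t = 1.5000: CF_t = 3.300000, DF = 0.916476, PV = 3.024370
  t = 2.0000: CF_t = 3.300000, DF = 0.890214, PV = 2.937707
  t = 2.5000: CF_t = 3.300000, DF = 0.864706, PV = 2.853528
  t = 3.0000: CF_t = 3.300000, DF = 0.839928, PV = 2.771761
  t = 3.5000: CF_t = 3.300000, DF = 0.815860, PV = 2.692337
  t = 4.0000: CF_t = 3.300000, DF = 0.792482, PV = 2.615189
  t = 4.5000: CF_t = 3.300000, DF = 0.769773, PV = 2.540252
  t = 5.0000: CF_t = 103.300000, DF = 0.747716, PV = 77.239030
Price P = sum_t PV_t = 102.993204
First compute Macaulay numerator sum_t t * PV_t:
  t * PV_t at t = 0.5000: 1.602720
  t * PV_t at t = 1.0000: 3.113589
  t * PV_t at t = 1.5000: 4.536555
  t * PV_t at t = 2.0000: 5.875415
  t * PV_t at t = 2.5000: 7.133821
  t * PV_t at t = 3.0000: 8.315284
  t * PV_t at t = 3.5000: 9.423181
  t * PV_t at t = 4.0000: 10.460757
  t * PV_t at t = 4.5000: 11.431133
  t * PV_t at t = 5.0000: 386.195151
Macaulay duration D = 448.087605 / 102.993204 = 4.350652
Modified duration = D / (1 + y/m) = 4.350652 / (1 + 0.029500) = 4.225986

Answer: Modified duration = 4.2260


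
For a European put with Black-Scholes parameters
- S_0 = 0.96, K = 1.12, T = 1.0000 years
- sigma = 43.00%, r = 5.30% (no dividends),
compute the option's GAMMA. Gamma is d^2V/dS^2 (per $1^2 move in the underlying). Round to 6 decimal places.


Answer: Gamma = 0.966232

Derivation:
d1 = -0.0202341391; d2 = -0.4502341391
phi(d1) = 0.3988606212; exp(-qT) = 1.0000000000; exp(-rT) = 0.9483800125
Gamma = exp(-qT) * phi(d1) / (S * sigma * sqrt(T)) = 1.0000000000 * 0.3988606212 / (0.9600 * 0.4300 * 1.0000000000) = 0.966232


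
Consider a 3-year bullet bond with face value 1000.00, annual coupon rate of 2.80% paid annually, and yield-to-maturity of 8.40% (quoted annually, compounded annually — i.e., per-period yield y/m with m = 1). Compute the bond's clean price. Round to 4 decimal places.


Answer: Price = 856.7179

Derivation:
Coupon per period c = face * coupon_rate / m = 28.000000
Periods per year m = 1; per-period yield y/m = 0.084000
Number of cashflows N = 3
Cashflows (t years, CF_t, discount factor 1/(1+y/m)^(m*t), PV):
  t = 1.0000: CF_t = 28.000000, DF = 0.922509, PV = 25.830258
  t = 2.0000: CF_t = 28.000000, DF = 0.851023, PV = 23.828652
  t = 3.0000: CF_t = 1028.000000, DF = 0.785077, PV = 807.058969
Price P = sum_t PV_t = 856.717878


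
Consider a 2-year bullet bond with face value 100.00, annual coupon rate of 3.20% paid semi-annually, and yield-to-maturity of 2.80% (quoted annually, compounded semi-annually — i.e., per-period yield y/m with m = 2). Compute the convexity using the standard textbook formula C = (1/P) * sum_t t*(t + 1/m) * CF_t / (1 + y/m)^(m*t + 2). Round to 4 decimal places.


Coupon per period c = face * coupon_rate / m = 1.600000
Periods per year m = 2; per-period yield y/m = 0.014000
Number of cashflows N = 4
Cashflows (t years, CF_t, discount factor 1/(1+y/m)^(m*t), PV):
  t = 0.5000: CF_t = 1.600000, DF = 0.986193, PV = 1.577909
  t = 1.0000: CF_t = 1.600000, DF = 0.972577, PV = 1.556124
  t = 1.5000: CF_t = 1.600000, DF = 0.959149, PV = 1.534639
  t = 2.0000: CF_t = 101.600000, DF = 0.945906, PV = 96.104094
Price P = sum_t PV_t = 100.772765
Convexity numerator sum_t t*(t + 1/m) * CF_t / (1+y/m)^(m*t + 2):
  t = 0.5000: term = 0.767319
  t = 1.0000: term = 2.270175
  t = 1.5000: term = 4.477664
  t = 2.0000: term = 467.343258
Convexity = (1/P) * sum = 474.858417 / 100.772765 = 4.712170

Answer: Convexity = 4.7122


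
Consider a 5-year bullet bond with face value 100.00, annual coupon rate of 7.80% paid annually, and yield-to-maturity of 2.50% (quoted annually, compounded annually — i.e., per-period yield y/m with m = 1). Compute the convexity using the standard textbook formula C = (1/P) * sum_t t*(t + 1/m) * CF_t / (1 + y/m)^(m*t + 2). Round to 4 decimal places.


Coupon per period c = face * coupon_rate / m = 7.800000
Periods per year m = 1; per-period yield y/m = 0.025000
Number of cashflows N = 5
Cashflows (t years, CF_t, discount factor 1/(1+y/m)^(m*t), PV):
  t = 1.0000: CF_t = 7.800000, DF = 0.975610, PV = 7.609756
  t = 2.0000: CF_t = 7.800000, DF = 0.951814, PV = 7.424152
  t = 3.0000: CF_t = 7.800000, DF = 0.928599, PV = 7.243075
  t = 4.0000: CF_t = 7.800000, DF = 0.905951, PV = 7.066415
  t = 5.0000: CF_t = 107.800000, DF = 0.883854, PV = 95.279492
Price P = sum_t PV_t = 124.622891
Convexity numerator sum_t t*(t + 1/m) * CF_t / (1+y/m)^(m*t + 2):
  t = 1.0000: term = 14.486151
  t = 2.0000: term = 42.398490
  t = 3.0000: term = 82.728761
  t = 4.0000: term = 134.518311
  t = 5.0000: term = 2720.651770
Convexity = (1/P) * sum = 2994.783484 / 124.622891 = 24.030766

Answer: Convexity = 24.0308


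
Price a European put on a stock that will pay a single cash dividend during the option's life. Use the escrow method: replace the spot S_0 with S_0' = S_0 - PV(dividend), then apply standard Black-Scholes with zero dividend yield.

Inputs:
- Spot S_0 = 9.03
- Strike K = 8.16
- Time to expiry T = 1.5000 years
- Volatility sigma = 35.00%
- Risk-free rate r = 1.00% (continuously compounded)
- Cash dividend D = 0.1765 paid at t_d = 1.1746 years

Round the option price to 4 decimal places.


Answer: Price = 1.0608

Derivation:
PV(D) = D * exp(-r * t_d) = 0.1765 * 0.98832271 = 0.17443896
S_0' = S_0 - PV(D) = 9.0300 - 0.17443896 = 8.85556104
d1 = (ln(S_0'/K) + (r + sigma^2/2)*T) / (sigma*sqrt(T)) = 0.44015338
d2 = d1 - sigma*sqrt(T) = 0.01149268
exp(-rT) = 0.98511194
N(-d1) = 0.32991301; N(-d2) = 0.49541519
P = K * exp(-rT) * N(-d2) - S_0' * N(-d1) = 8.1600 * 0.98511194 * 0.49541519 - 8.85556104 * 0.32991301 = 1.0608


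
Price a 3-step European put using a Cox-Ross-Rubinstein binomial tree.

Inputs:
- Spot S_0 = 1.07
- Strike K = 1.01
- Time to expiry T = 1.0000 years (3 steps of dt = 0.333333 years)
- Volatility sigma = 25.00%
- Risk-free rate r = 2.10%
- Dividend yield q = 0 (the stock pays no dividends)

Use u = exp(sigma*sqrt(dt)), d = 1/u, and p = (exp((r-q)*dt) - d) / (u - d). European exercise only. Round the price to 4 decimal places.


dt = T/N = 0.333333
u = exp(sigma*sqrt(dt)) = 1.155274; d = 1/u = 0.865596
p = (exp((r-q)*dt) - d) / (u - d) = 0.488228
Discount per step: exp(-r*dt) = 0.993024
Stock lattice S(k, i) with i counting down-moves:
  k=0: S(0,0) = 1.0700
  k=1: S(1,0) = 1.2361; S(1,1) = 0.9262
  k=2: S(2,0) = 1.4281; S(2,1) = 1.0700; S(2,2) = 0.8017
  k=3: S(3,0) = 1.6498; S(3,1) = 1.2361; S(3,2) = 0.9262; S(3,3) = 0.6940
Terminal payoffs V(N, i) = max(K - S_T, 0):
  V(3,0) = 0.000000; V(3,1) = 0.000000; V(3,2) = 0.083813; V(3,3) = 0.316049
Backward induction: V(k, i) = exp(-r*dt) * [p * V(k+1, i) + (1-p) * V(k+1, i+1)].
  V(2,0) = exp(-r*dt) * [p*0.000000 + (1-p)*0.000000] = 0.000000
  V(2,1) = exp(-r*dt) * [p*0.000000 + (1-p)*0.083813] = 0.042594
  V(2,2) = exp(-r*dt) * [p*0.083813 + (1-p)*0.316049] = 0.201251
  V(1,0) = exp(-r*dt) * [p*0.000000 + (1-p)*0.042594] = 0.021646
  V(1,1) = exp(-r*dt) * [p*0.042594 + (1-p)*0.201251] = 0.122927
  V(0,0) = exp(-r*dt) * [p*0.021646 + (1-p)*0.122927] = 0.072966

Answer: Price = V(0,0) = 0.0730


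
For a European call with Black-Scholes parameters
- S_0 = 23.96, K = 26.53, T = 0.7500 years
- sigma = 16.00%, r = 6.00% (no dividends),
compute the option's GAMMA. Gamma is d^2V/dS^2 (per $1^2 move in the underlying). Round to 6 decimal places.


Answer: Gamma = 0.113365

Derivation:
d1 = -0.3412890278; d2 = -0.4798530924
phi(d1) = 0.3763718606; exp(-qT) = 1.0000000000; exp(-rT) = 0.9559974818
Gamma = exp(-qT) * phi(d1) / (S * sigma * sqrt(T)) = 1.0000000000 * 0.3763718606 / (23.9600 * 0.1600 * 0.8660254038) = 0.113365


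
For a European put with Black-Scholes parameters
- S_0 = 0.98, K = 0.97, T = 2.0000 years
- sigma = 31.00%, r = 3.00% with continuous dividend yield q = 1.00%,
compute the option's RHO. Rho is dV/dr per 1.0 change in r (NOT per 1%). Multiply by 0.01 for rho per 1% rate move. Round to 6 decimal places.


d1 = 0.3338376572; d2 = -0.1045685471
phi(d1) = 0.3773197439; exp(-qT) = 0.9801986733; exp(-rT) = 0.9417645336
N(-d2) = 0.5416409132
Rho = -K*T*exp(-rT)*N(-d2) = -0.9700 * 2.0000 * 0.9417645336 * 0.5416409132 = -0.989591

Answer: Rho = -0.989591


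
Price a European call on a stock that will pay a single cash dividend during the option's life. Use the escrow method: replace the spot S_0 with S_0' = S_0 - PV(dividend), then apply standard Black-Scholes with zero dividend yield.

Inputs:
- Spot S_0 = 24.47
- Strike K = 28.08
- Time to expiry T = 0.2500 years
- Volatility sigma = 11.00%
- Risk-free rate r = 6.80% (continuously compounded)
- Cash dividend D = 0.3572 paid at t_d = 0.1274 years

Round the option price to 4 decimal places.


Answer: Price = 0.0032

Derivation:
PV(D) = D * exp(-r * t_d) = 0.3572 * 0.99137422 = 0.35411887
S_0' = S_0 - PV(D) = 24.4700 - 0.35411887 = 24.11588113
d1 = (ln(S_0'/K) + (r + sigma^2/2)*T) / (sigma*sqrt(T)) = -2.43044523
d2 = d1 - sigma*sqrt(T) = -2.48544523
exp(-rT) = 0.98314368
N(d1) = 0.00754014; N(d2) = 0.00646947
C = S_0' * N(d1) - K * exp(-rT) * N(d2) = 24.11588113 * 0.00754014 - 28.0800 * 0.98314368 * 0.00646947 = 0.0032


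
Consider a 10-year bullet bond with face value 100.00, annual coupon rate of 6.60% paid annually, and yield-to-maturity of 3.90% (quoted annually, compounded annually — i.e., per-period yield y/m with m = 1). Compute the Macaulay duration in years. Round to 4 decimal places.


Answer: Macaulay duration = 7.8769 years

Derivation:
Coupon per period c = face * coupon_rate / m = 6.600000
Periods per year m = 1; per-period yield y/m = 0.039000
Number of cashflows N = 10
Cashflows (t years, CF_t, discount factor 1/(1+y/m)^(m*t), PV):
  t = 1.0000: CF_t = 6.600000, DF = 0.962464, PV = 6.352262
  t = 2.0000: CF_t = 6.600000, DF = 0.926337, PV = 6.113823
  t = 3.0000: CF_t = 6.600000, DF = 0.891566, PV = 5.884334
  t = 4.0000: CF_t = 6.600000, DF = 0.858100, PV = 5.663459
  t = 5.0000: CF_t = 6.600000, DF = 0.825890, PV = 5.450875
  t = 6.0000: CF_t = 6.600000, DF = 0.794889, PV = 5.246270
  t = 7.0000: CF_t = 6.600000, DF = 0.765052, PV = 5.049346
  t = 8.0000: CF_t = 6.600000, DF = 0.736335, PV = 4.859813
  t = 9.0000: CF_t = 6.600000, DF = 0.708696, PV = 4.677395
  t = 10.0000: CF_t = 106.600000, DF = 0.682094, PV = 72.711270
Price P = sum_t PV_t = 122.008845
Macaulay numerator sum_t t * PV_t:
  t * PV_t at t = 1.0000: 6.352262
  t * PV_t at t = 2.0000: 12.227645
  t * PV_t at t = 3.0000: 17.653001
  t * PV_t at t = 4.0000: 22.653835
  t * PV_t at t = 5.0000: 27.254373
  t * PV_t at t = 6.0000: 31.477621
  t * PV_t at t = 7.0000: 35.345420
  t * PV_t at t = 8.0000: 38.878504
  t * PV_t at t = 9.0000: 42.096551
  t * PV_t at t = 10.0000: 727.112698
Macaulay duration D = (sum_t t * PV_t) / P = 961.051910 / 122.008845 = 7.876904


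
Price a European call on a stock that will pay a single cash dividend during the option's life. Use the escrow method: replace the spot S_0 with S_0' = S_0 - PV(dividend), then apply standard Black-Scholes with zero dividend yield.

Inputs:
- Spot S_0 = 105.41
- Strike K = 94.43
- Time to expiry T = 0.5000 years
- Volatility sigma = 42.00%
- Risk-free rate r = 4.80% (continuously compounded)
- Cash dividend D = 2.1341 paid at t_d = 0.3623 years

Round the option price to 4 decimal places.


Answer: Price = 17.9313

Derivation:
PV(D) = D * exp(-r * t_d) = 2.1341 * 0.98275994 = 2.09730799
S_0' = S_0 - PV(D) = 105.4100 - 2.09730799 = 103.31269201
d1 = (ln(S_0'/K) + (r + sigma^2/2)*T) / (sigma*sqrt(T)) = 0.53201844
d2 = d1 - sigma*sqrt(T) = 0.23503359
exp(-rT) = 0.97628571
N(d1) = 0.70264339; N(d2) = 0.59290867
C = S_0' * N(d1) - K * exp(-rT) * N(d2) = 103.31269201 * 0.70264339 - 94.4300 * 0.97628571 * 0.59290867 = 17.9313


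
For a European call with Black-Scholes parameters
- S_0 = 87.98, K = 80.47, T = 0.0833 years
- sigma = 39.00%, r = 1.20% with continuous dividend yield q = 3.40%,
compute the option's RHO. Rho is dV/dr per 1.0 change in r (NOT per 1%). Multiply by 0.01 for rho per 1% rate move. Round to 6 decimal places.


Answer: Rho = 5.117933

Derivation:
d1 = 0.8326828739; d2 = 0.7201220903
phi(d1) = 0.2820646674; exp(-qT) = 0.9971718069; exp(-rT) = 0.9990008994
N(d2) = 0.7642750862
Rho = K*T*exp(-rT)*N(d2) = 80.4700 * 0.0833 * 0.9990008994 * 0.7642750862 = 5.117933


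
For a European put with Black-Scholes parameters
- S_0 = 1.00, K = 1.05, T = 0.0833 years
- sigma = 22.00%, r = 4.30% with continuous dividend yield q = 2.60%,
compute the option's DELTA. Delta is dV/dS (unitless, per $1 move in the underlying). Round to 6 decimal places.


Answer: Delta = -0.760845

Derivation:
d1 = -0.7143493765; d2 = -0.7778452032
phi(d1) = 0.3091013541; exp(-qT) = 0.9978365437; exp(-rT) = 0.9964245074
N(-d1) = 0.7624944165
Delta = -exp(-qT) * N(-d1) = -0.9978365437 * 0.7624944165 = -0.760845


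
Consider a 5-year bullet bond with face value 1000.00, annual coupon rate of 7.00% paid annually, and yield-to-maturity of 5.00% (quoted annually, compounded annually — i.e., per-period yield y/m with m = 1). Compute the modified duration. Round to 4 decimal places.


Answer: Modified duration = 4.2047

Derivation:
Coupon per period c = face * coupon_rate / m = 70.000000
Periods per year m = 1; per-period yield y/m = 0.050000
Number of cashflows N = 5
Cashflows (t years, CF_t, discount factor 1/(1+y/m)^(m*t), PV):
  t = 1.0000: CF_t = 70.000000, DF = 0.952381, PV = 66.666667
  t = 2.0000: CF_t = 70.000000, DF = 0.907029, PV = 63.492063
  t = 3.0000: CF_t = 70.000000, DF = 0.863838, PV = 60.468632
  t = 4.0000: CF_t = 70.000000, DF = 0.822702, PV = 57.589173
  t = 5.0000: CF_t = 1070.000000, DF = 0.783526, PV = 838.372998
Price P = sum_t PV_t = 1086.589533
First compute Macaulay numerator sum_t t * PV_t:
  t * PV_t at t = 1.0000: 66.666667
  t * PV_t at t = 2.0000: 126.984127
  t * PV_t at t = 3.0000: 181.405896
  t * PV_t at t = 4.0000: 230.356693
  t * PV_t at t = 5.0000: 4191.864991
Macaulay duration D = 4797.278373 / 1086.589533 = 4.414987
Modified duration = D / (1 + y/m) = 4.414987 / (1 + 0.050000) = 4.204749


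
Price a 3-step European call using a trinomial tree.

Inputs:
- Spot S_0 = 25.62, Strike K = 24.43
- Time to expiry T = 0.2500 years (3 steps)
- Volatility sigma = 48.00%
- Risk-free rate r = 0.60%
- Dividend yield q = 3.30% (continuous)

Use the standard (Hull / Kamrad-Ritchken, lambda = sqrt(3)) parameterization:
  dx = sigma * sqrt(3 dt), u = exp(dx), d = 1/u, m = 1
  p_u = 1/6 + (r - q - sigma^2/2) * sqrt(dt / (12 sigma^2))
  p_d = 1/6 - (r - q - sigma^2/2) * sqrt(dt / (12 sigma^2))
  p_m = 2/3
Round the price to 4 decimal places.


dt = T/N = 0.083333; dx = sigma*sqrt(3*dt) = 0.240000
u = exp(dx) = 1.271249; d = 1/u = 0.786628
p_u = 0.141979, p_m = 0.666667, p_d = 0.191354
Discount per step: exp(-r*dt) = 0.999500
Stock lattice S(k, j) with j the centered position index:
  k=0: S(0,+0) = 25.6200
  k=1: S(1,-1) = 20.1534; S(1,+0) = 25.6200; S(1,+1) = 32.5694
  k=2: S(2,-2) = 15.8532; S(2,-1) = 20.1534; S(2,+0) = 25.6200; S(2,+1) = 32.5694; S(2,+2) = 41.4038
  k=3: S(3,-3) = 12.4706; S(3,-2) = 15.8532; S(3,-1) = 20.1534; S(3,+0) = 25.6200; S(3,+1) = 32.5694; S(3,+2) = 41.4038; S(3,+3) = 52.6346
Terminal payoffs V(N, j) = max(S_T - K, 0):
  V(3,-3) = 0.000000; V(3,-2) = 0.000000; V(3,-1) = 0.000000; V(3,+0) = 1.190000; V(3,+1) = 8.139403; V(3,+2) = 16.973826; V(3,+3) = 28.204579
Backward induction: V(k, j) = exp(-r*dt) * [p_u * V(k+1, j+1) + p_m * V(k+1, j) + p_d * V(k+1, j-1)]
  V(2,-2) = exp(-r*dt) * [p_u*0.000000 + p_m*0.000000 + p_d*0.000000] = 0.000000
  V(2,-1) = exp(-r*dt) * [p_u*1.190000 + p_m*0.000000 + p_d*0.000000] = 0.168871
  V(2,+0) = exp(-r*dt) * [p_u*8.139403 + p_m*1.190000 + p_d*0.000000] = 1.947985
  V(2,+1) = exp(-r*dt) * [p_u*16.973826 + p_m*8.139403 + p_d*1.190000] = 8.059879
  V(2,+2) = exp(-r*dt) * [p_u*28.204579 + p_m*16.973826 + p_d*8.139403] = 16.869419
  V(1,-1) = exp(-r*dt) * [p_u*1.947985 + p_m*0.168871 + p_d*0.000000] = 0.388959
  V(1,+0) = exp(-r*dt) * [p_u*8.059879 + p_m*1.947985 + p_d*0.168871] = 2.474068
  V(1,+1) = exp(-r*dt) * [p_u*16.869419 + p_m*8.059879 + p_d*1.947985] = 8.137044
  V(0,+0) = exp(-r*dt) * [p_u*8.137044 + p_m*2.474068 + p_d*0.388959] = 2.877659

Answer: Price = V(0,0) = 2.8777


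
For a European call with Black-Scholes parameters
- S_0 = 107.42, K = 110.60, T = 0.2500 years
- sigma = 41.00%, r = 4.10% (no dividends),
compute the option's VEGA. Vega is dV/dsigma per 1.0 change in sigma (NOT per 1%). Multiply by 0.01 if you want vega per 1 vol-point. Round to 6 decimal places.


d1 = 0.0101892458; d2 = -0.1948107542
phi(d1) = 0.3989215717; exp(-qT) = 1.0000000000; exp(-rT) = 0.9898023522
Vega = S * exp(-qT) * phi(d1) * sqrt(T) = 107.4200 * 1.0000000000 * 0.3989215717 * 0.5000000000 = 21.426078

Answer: Vega = 21.426078


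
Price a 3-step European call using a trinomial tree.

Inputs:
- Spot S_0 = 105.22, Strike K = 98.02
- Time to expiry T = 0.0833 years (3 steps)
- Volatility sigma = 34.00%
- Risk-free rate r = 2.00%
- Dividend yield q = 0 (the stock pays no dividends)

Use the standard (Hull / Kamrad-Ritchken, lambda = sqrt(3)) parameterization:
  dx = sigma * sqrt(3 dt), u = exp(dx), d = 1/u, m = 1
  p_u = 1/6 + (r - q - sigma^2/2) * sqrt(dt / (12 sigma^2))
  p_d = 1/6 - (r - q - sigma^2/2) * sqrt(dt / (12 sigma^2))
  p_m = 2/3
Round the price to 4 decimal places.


Answer: Price = V(0,0) = 8.7861

Derivation:
dt = T/N = 0.027767; dx = sigma*sqrt(3*dt) = 0.098130
u = exp(dx) = 1.103106; d = 1/u = 0.906531
p_u = 0.161319, p_m = 0.666667, p_d = 0.172015
Discount per step: exp(-r*dt) = 0.999445
Stock lattice S(k, j) with j the centered position index:
  k=0: S(0,+0) = 105.2200
  k=1: S(1,-1) = 95.3852; S(1,+0) = 105.2200; S(1,+1) = 116.0688
  k=2: S(2,-2) = 86.4697; S(2,-1) = 95.3852; S(2,+0) = 105.2200; S(2,+1) = 116.0688; S(2,+2) = 128.0362
  k=3: S(3,-3) = 78.3874; S(3,-2) = 86.4697; S(3,-1) = 95.3852; S(3,+0) = 105.2200; S(3,+1) = 116.0688; S(3,+2) = 128.0362; S(3,+3) = 141.2375
Terminal payoffs V(N, j) = max(S_T - K, 0):
  V(3,-3) = 0.000000; V(3,-2) = 0.000000; V(3,-1) = 0.000000; V(3,+0) = 7.200000; V(3,+1) = 18.048822; V(3,+2) = 30.016224; V(3,+3) = 43.217538
Backward induction: V(k, j) = exp(-r*dt) * [p_u * V(k+1, j+1) + p_m * V(k+1, j) + p_d * V(k+1, j-1)]
  V(2,-2) = exp(-r*dt) * [p_u*0.000000 + p_m*0.000000 + p_d*0.000000] = 0.000000
  V(2,-1) = exp(-r*dt) * [p_u*7.200000 + p_m*0.000000 + p_d*0.000000] = 1.160850
  V(2,+0) = exp(-r*dt) * [p_u*18.048822 + p_m*7.200000 + p_d*0.000000] = 7.707332
  V(2,+1) = exp(-r*dt) * [p_u*30.016224 + p_m*18.048822 + p_d*7.200000] = 18.103177
  V(2,+2) = exp(-r*dt) * [p_u*43.217538 + p_m*30.016224 + p_d*18.048822] = 30.070572
  V(1,-1) = exp(-r*dt) * [p_u*7.707332 + p_m*1.160850 + p_d*0.000000] = 2.016117
  V(1,+0) = exp(-r*dt) * [p_u*18.103177 + p_m*7.707332 + p_d*1.160850] = 8.253702
  V(1,+1) = exp(-r*dt) * [p_u*30.070572 + p_m*18.103177 + p_d*7.707332] = 18.235376
  V(0,+0) = exp(-r*dt) * [p_u*18.235376 + p_m*8.253702 + p_d*2.016117] = 8.786097


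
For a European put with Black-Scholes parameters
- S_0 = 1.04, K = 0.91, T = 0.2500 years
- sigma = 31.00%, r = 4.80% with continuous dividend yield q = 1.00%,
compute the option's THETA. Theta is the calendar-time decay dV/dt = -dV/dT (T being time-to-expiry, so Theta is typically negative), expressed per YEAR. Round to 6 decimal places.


Answer: Theta = -0.070852

Derivation:
d1 = 1.0002831782; d2 = 0.8452831782
phi(d1) = 0.2419022037; exp(-qT) = 0.9975031224; exp(-rT) = 0.9880717129
Theta = -S*exp(-qT)*phi(d1)*sigma/(2*sqrt(T)) + r*K*exp(-rT)*N(-d2) - q*S*exp(-qT)*N(-d1)
N(-d1) = 0.1585867428; N(-d2) = 0.1989763754; sqrt(T) = 0.5000000000
Term 1 = -1.0400 * 0.9975031224 * 0.2419022037 * 0.3100 / (2 * 0.5000000000) = -0.0777945408
Term 2 = 0.0480 * 0.9100 * 0.9880717129 * 0.1989763754 = 0.0085876159
Term 3 = -0.0100 * 1.0400 * 0.9975031224 * 0.1585867428 = -0.0016451840
Theta = -0.0777945408 + (0.0085876159) + (-0.0016451840) = -0.070852


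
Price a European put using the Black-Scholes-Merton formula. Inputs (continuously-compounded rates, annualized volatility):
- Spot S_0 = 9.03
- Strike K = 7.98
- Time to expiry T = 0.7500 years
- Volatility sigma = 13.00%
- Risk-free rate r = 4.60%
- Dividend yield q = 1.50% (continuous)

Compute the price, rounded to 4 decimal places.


d1 = (ln(S/K) + (r - q + 0.5*sigma^2) * T) / (sigma * sqrt(T)) = 1.36078311
d2 = d1 - sigma * sqrt(T) = 1.24819980
exp(-rT) = 0.96608834; exp(-qT) = 0.98881304
P = K * exp(-rT) * N(-d2) - S_0 * exp(-qT) * N(-d1)
N(-d1) = 0.08679112; N(-d2) = 0.10597895
P = 7.9800 * 0.96608834 * 0.10597895 - 9.0300 * 0.98881304 * 0.08679112 = 0.0421

Answer: Price = 0.0421


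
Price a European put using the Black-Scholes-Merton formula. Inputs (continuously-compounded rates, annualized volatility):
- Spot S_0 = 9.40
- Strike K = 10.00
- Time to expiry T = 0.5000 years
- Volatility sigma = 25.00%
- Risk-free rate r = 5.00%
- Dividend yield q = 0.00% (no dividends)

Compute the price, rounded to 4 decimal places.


d1 = (ln(S/K) + (r - q + 0.5*sigma^2) * T) / (sigma * sqrt(T)) = -0.12021044
d2 = d1 - sigma * sqrt(T) = -0.29698713
exp(-rT) = 0.97530991; exp(-qT) = 1.00000000
P = K * exp(-rT) * N(-d2) - S_0 * exp(-qT) * N(-d1)
N(-d1) = 0.54784177; N(-d2) = 0.61676183
P = 10.0000 * 0.97530991 * 0.61676183 - 9.4000 * 1.00000000 * 0.54784177 = 0.8656

Answer: Price = 0.8656


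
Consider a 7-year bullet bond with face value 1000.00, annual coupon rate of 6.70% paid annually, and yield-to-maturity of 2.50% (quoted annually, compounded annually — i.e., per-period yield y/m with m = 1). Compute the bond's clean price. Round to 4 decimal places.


Answer: Price = 1266.6744

Derivation:
Coupon per period c = face * coupon_rate / m = 67.000000
Periods per year m = 1; per-period yield y/m = 0.025000
Number of cashflows N = 7
Cashflows (t years, CF_t, discount factor 1/(1+y/m)^(m*t), PV):
  t = 1.0000: CF_t = 67.000000, DF = 0.975610, PV = 65.365854
  t = 2.0000: CF_t = 67.000000, DF = 0.951814, PV = 63.771565
  t = 3.0000: CF_t = 67.000000, DF = 0.928599, PV = 62.216161
  t = 4.0000: CF_t = 67.000000, DF = 0.905951, PV = 60.698693
  t = 5.0000: CF_t = 67.000000, DF = 0.883854, PV = 59.218237
  t = 6.0000: CF_t = 67.000000, DF = 0.862297, PV = 57.773890
  t = 7.0000: CF_t = 1067.000000, DF = 0.841265, PV = 897.630006
Price P = sum_t PV_t = 1266.674405


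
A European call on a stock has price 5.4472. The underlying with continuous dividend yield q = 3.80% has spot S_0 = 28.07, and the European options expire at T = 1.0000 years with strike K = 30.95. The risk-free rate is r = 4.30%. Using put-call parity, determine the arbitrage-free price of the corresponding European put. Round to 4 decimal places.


Answer: Put price = 8.0712

Derivation:
Put-call parity: C - P = S_0 * exp(-qT) - K * exp(-rT).
S_0 * exp(-qT) = 28.0700 * 0.96271294 = 27.02335225
K * exp(-rT) = 30.9500 * 0.95791139 = 29.64735752
P = C - S*exp(-qT) + K*exp(-rT)
P = 5.4472 - 27.02335225 + 29.64735752 = 8.0712


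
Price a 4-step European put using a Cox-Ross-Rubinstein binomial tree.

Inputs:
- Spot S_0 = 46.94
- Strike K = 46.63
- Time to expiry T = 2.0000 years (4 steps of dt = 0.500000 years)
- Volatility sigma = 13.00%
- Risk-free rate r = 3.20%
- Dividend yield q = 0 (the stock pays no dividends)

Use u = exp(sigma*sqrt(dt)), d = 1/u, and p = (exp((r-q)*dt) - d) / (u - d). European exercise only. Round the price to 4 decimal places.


dt = T/N = 0.500000
u = exp(sigma*sqrt(dt)) = 1.096281; d = 1/u = 0.912175
p = (exp((r-q)*dt) - d) / (u - d) = 0.564640
Discount per step: exp(-r*dt) = 0.984127
Stock lattice S(k, i) with i counting down-moves:
  k=0: S(0,0) = 46.9400
  k=1: S(1,0) = 51.4594; S(1,1) = 42.8175
  k=2: S(2,0) = 56.4140; S(2,1) = 46.9400; S(2,2) = 39.0570
  k=3: S(3,0) = 61.8457; S(3,1) = 51.4594; S(3,2) = 42.8175; S(3,3) = 35.6268
  k=4: S(4,0) = 67.8002; S(4,1) = 56.4140; S(4,2) = 46.9400; S(4,3) = 39.0570; S(4,4) = 32.4979
Terminal payoffs V(N, i) = max(K - S_T, 0):
  V(4,0) = 0.000000; V(4,1) = 0.000000; V(4,2) = 0.000000; V(4,3) = 7.572988; V(4,4) = 14.132126
Backward induction: V(k, i) = exp(-r*dt) * [p * V(k+1, i) + (1-p) * V(k+1, i+1)].
  V(3,0) = exp(-r*dt) * [p*0.000000 + (1-p)*0.000000] = 0.000000
  V(3,1) = exp(-r*dt) * [p*0.000000 + (1-p)*0.000000] = 0.000000
  V(3,2) = exp(-r*dt) * [p*0.000000 + (1-p)*7.572988] = 3.244642
  V(3,3) = exp(-r*dt) * [p*7.572988 + (1-p)*14.132126] = 10.263043
  V(2,0) = exp(-r*dt) * [p*0.000000 + (1-p)*0.000000] = 0.000000
  V(2,1) = exp(-r*dt) * [p*0.000000 + (1-p)*3.244642] = 1.390165
  V(2,2) = exp(-r*dt) * [p*3.244642 + (1-p)*10.263043] = 6.200171
  V(1,0) = exp(-r*dt) * [p*0.000000 + (1-p)*1.390165] = 0.595615
  V(1,1) = exp(-r*dt) * [p*1.390165 + (1-p)*6.200171] = 3.428944
  V(0,0) = exp(-r*dt) * [p*0.595615 + (1-p)*3.428944] = 1.800099

Answer: Price = V(0,0) = 1.8001
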